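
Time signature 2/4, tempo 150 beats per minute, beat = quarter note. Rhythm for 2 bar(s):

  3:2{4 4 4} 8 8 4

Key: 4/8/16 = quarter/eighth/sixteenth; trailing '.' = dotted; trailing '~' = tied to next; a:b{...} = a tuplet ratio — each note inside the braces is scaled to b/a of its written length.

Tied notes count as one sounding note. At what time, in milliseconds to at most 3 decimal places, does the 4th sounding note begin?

note 4 onset = 2b = 800.0ms

1. 0.0ms @ 0 + 266.667ms (2/3)
2. 266.667ms @ 2/3 + 266.667ms (2/3)
3. 533.333ms @ 4/3 + 266.667ms (2/3)
4. 800.0ms @ 2 + 200.0ms (1/2)
5. 1000.0ms @ 5/2 + 200.0ms (1/2)
6. 1200.0ms @ 3 + 400.0ms (1)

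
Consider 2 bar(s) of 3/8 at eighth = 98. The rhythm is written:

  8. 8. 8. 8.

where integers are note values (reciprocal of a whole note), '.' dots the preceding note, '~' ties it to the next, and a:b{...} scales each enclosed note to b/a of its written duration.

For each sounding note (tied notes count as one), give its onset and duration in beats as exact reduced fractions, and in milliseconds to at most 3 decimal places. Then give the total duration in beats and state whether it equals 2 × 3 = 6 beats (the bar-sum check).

1) 0.0ms=0b +918.367ms=3/2b
2) 918.367ms=3/2b +918.367ms=3/2b
3) 1836.735ms=3b +918.367ms=3/2b
4) 2755.102ms=9/2b +918.367ms=3/2b
Σ=6b of 6 (98bpm 3/8) — PASS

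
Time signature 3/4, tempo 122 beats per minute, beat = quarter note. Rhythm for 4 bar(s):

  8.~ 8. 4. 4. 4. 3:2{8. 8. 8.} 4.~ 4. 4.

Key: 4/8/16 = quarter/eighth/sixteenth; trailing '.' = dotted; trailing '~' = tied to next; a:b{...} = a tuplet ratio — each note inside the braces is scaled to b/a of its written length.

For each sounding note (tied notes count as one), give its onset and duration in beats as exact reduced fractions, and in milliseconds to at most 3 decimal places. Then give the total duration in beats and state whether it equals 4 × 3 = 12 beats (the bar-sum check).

1) 0.0ms=0b +737.705ms=3/2b
2) 737.705ms=3/2b +737.705ms=3/2b
3) 1475.41ms=3b +737.705ms=3/2b
4) 2213.115ms=9/2b +737.705ms=3/2b
5) 2950.82ms=6b +245.902ms=1/2b
6) 3196.721ms=13/2b +245.902ms=1/2b
7) 3442.623ms=7b +245.902ms=1/2b
8) 3688.525ms=15/2b +1475.41ms=3b
9) 5163.934ms=21/2b +737.705ms=3/2b
Σ=12b of 12 (122bpm 3/4) — PASS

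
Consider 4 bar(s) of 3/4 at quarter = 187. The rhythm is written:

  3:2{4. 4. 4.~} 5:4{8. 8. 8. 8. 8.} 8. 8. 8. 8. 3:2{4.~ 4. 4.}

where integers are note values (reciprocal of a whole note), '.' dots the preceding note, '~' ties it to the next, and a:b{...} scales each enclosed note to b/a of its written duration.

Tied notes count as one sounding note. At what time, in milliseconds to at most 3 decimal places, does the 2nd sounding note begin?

note 2 onset = 1b = 320.856ms

1. 0.0ms @ 0 + 320.856ms (1)
2. 320.856ms @ 1 + 320.856ms (1)
3. 641.711ms @ 2 + 513.369ms (8/5)
4. 1155.08ms @ 18/5 + 192.513ms (3/5)
5. 1347.594ms @ 21/5 + 192.513ms (3/5)
6. 1540.107ms @ 24/5 + 192.513ms (3/5)
7. 1732.62ms @ 27/5 + 192.513ms (3/5)
8. 1925.134ms @ 6 + 240.642ms (3/4)
9. 2165.775ms @ 27/4 + 240.642ms (3/4)
10. 2406.417ms @ 15/2 + 240.642ms (3/4)
11. 2647.059ms @ 33/4 + 240.642ms (3/4)
12. 2887.701ms @ 9 + 641.711ms (2)
13. 3529.412ms @ 11 + 320.856ms (1)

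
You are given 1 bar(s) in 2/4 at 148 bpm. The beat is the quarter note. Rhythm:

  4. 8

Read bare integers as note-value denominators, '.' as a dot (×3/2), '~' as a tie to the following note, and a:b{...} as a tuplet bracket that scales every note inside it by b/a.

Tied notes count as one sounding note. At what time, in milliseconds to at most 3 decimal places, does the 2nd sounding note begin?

note 2 onset = 3/2b = 608.108ms

1. 0.0ms @ 0 + 608.108ms (3/2)
2. 608.108ms @ 3/2 + 202.703ms (1/2)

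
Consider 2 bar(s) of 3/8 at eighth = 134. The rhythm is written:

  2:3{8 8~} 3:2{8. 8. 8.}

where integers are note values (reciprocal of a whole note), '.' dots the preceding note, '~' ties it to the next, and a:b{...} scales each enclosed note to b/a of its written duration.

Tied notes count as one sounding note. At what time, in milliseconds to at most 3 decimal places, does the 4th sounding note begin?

note 4 onset = 5b = 2238.806ms

1. 0.0ms @ 0 + 671.642ms (3/2)
2. 671.642ms @ 3/2 + 1119.403ms (5/2)
3. 1791.045ms @ 4 + 447.761ms (1)
4. 2238.806ms @ 5 + 447.761ms (1)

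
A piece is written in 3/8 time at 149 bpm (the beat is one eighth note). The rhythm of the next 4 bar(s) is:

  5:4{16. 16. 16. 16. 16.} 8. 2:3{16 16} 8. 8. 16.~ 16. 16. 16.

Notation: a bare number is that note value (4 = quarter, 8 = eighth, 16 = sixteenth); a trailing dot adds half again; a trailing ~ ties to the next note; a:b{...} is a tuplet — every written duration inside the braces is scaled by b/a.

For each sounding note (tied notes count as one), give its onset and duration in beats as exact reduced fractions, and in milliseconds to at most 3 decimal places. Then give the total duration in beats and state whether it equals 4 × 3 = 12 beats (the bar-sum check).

1) 0.0ms=0b +241.611ms=3/5b
2) 241.611ms=3/5b +241.611ms=3/5b
3) 483.221ms=6/5b +241.611ms=3/5b
4) 724.832ms=9/5b +241.611ms=3/5b
5) 966.443ms=12/5b +241.611ms=3/5b
6) 1208.054ms=3b +604.027ms=3/2b
7) 1812.081ms=9/2b +302.013ms=3/4b
8) 2114.094ms=21/4b +302.013ms=3/4b
9) 2416.107ms=6b +604.027ms=3/2b
10) 3020.134ms=15/2b +604.027ms=3/2b
11) 3624.161ms=9b +604.027ms=3/2b
12) 4228.188ms=21/2b +302.013ms=3/4b
13) 4530.201ms=45/4b +302.013ms=3/4b
Σ=12b of 12 (149bpm 3/8) — PASS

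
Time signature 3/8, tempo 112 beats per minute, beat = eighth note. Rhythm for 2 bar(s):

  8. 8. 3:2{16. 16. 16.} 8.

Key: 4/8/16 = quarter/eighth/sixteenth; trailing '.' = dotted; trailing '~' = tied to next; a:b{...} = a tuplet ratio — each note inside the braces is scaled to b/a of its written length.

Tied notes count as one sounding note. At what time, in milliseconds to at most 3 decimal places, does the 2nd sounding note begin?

note 2 onset = 3/2b = 803.571ms

1. 0.0ms @ 0 + 803.571ms (3/2)
2. 803.571ms @ 3/2 + 803.571ms (3/2)
3. 1607.143ms @ 3 + 267.857ms (1/2)
4. 1875.0ms @ 7/2 + 267.857ms (1/2)
5. 2142.857ms @ 4 + 267.857ms (1/2)
6. 2410.714ms @ 9/2 + 803.571ms (3/2)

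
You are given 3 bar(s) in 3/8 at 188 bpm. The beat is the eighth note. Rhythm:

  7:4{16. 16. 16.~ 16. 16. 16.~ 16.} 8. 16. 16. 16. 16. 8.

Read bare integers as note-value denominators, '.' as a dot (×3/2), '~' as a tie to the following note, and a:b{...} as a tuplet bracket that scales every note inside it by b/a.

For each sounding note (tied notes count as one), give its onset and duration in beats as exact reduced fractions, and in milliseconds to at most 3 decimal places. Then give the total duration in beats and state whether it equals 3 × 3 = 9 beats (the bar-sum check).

1) 0.0ms=0b +136.778ms=3/7b
2) 136.778ms=3/7b +136.778ms=3/7b
3) 273.556ms=6/7b +273.556ms=6/7b
4) 547.112ms=12/7b +136.778ms=3/7b
5) 683.891ms=15/7b +273.556ms=6/7b
6) 957.447ms=3b +478.723ms=3/2b
7) 1436.17ms=9/2b +239.362ms=3/4b
8) 1675.532ms=21/4b +239.362ms=3/4b
9) 1914.894ms=6b +239.362ms=3/4b
10) 2154.255ms=27/4b +239.362ms=3/4b
11) 2393.617ms=15/2b +478.723ms=3/2b
Σ=9b of 9 (188bpm 3/8) — PASS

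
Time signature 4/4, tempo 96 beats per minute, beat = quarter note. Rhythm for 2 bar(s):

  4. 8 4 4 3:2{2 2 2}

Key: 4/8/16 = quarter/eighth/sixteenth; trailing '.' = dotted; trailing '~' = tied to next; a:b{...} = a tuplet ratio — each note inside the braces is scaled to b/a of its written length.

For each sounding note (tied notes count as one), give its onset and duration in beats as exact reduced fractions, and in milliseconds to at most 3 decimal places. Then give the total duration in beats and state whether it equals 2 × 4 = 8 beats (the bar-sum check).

1) 0.0ms=0b +937.5ms=3/2b
2) 937.5ms=3/2b +312.5ms=1/2b
3) 1250.0ms=2b +625.0ms=1b
4) 1875.0ms=3b +625.0ms=1b
5) 2500.0ms=4b +833.333ms=4/3b
6) 3333.333ms=16/3b +833.333ms=4/3b
7) 4166.667ms=20/3b +833.333ms=4/3b
Σ=8b of 8 (96bpm 4/4) — PASS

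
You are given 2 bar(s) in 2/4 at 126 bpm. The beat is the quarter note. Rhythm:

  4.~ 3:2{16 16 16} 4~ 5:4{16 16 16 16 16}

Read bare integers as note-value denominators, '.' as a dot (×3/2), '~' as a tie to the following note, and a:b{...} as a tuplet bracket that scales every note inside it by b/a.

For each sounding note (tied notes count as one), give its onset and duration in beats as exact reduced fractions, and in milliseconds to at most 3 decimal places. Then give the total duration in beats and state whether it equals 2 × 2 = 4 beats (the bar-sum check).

1) 0.0ms=0b +793.651ms=5/3b
2) 793.651ms=5/3b +79.365ms=1/6b
3) 873.016ms=11/6b +79.365ms=1/6b
4) 952.381ms=2b +571.429ms=6/5b
5) 1523.81ms=16/5b +95.238ms=1/5b
6) 1619.048ms=17/5b +95.238ms=1/5b
7) 1714.286ms=18/5b +95.238ms=1/5b
8) 1809.524ms=19/5b +95.238ms=1/5b
Σ=4b of 4 (126bpm 2/4) — PASS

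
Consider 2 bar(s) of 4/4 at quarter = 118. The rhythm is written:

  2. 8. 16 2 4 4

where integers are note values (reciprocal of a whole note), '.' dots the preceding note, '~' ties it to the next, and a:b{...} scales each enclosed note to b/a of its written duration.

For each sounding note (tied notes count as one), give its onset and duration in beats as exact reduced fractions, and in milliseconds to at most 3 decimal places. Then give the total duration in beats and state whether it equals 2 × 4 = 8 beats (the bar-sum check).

1) 0.0ms=0b +1525.424ms=3b
2) 1525.424ms=3b +381.356ms=3/4b
3) 1906.78ms=15/4b +127.119ms=1/4b
4) 2033.898ms=4b +1016.949ms=2b
5) 3050.847ms=6b +508.475ms=1b
6) 3559.322ms=7b +508.475ms=1b
Σ=8b of 8 (118bpm 4/4) — PASS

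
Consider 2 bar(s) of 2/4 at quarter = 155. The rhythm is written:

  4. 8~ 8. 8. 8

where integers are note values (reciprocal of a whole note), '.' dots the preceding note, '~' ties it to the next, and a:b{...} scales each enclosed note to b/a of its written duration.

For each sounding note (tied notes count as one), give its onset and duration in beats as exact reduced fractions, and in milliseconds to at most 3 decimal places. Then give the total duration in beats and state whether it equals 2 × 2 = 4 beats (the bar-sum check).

1) 0.0ms=0b +580.645ms=3/2b
2) 580.645ms=3/2b +483.871ms=5/4b
3) 1064.516ms=11/4b +290.323ms=3/4b
4) 1354.839ms=7/2b +193.548ms=1/2b
Σ=4b of 4 (155bpm 2/4) — PASS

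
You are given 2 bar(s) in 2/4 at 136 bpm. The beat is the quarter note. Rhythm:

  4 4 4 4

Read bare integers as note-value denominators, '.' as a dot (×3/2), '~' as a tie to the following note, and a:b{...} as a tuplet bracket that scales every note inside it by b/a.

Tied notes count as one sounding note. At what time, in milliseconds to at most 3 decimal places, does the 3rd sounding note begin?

1. 0.0ms @ 0 + 441.176ms (1)
2. 441.176ms @ 1 + 441.176ms (1)
3. 882.353ms @ 2 + 441.176ms (1)
4. 1323.529ms @ 3 + 441.176ms (1)

note 3 onset = 2b = 882.353ms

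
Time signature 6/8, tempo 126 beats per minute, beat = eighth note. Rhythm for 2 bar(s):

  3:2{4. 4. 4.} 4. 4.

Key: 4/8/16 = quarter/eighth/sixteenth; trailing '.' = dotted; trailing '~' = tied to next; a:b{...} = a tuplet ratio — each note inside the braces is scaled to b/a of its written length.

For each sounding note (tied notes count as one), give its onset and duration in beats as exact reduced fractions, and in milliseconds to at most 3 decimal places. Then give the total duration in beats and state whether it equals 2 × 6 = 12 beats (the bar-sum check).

1) 0.0ms=0b +952.381ms=2b
2) 952.381ms=2b +952.381ms=2b
3) 1904.762ms=4b +952.381ms=2b
4) 2857.143ms=6b +1428.571ms=3b
5) 4285.714ms=9b +1428.571ms=3b
Σ=12b of 12 (126bpm 6/8) — PASS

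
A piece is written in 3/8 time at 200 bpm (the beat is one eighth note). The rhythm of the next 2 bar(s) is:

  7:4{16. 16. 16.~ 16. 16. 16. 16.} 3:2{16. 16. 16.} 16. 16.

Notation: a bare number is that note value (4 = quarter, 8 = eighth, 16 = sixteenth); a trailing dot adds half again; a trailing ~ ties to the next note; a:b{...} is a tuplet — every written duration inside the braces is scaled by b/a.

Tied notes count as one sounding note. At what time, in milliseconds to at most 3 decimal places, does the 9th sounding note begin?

note 9 onset = 4b = 1200.0ms

1. 0.0ms @ 0 + 128.571ms (3/7)
2. 128.571ms @ 3/7 + 128.571ms (3/7)
3. 257.143ms @ 6/7 + 257.143ms (6/7)
4. 514.286ms @ 12/7 + 128.571ms (3/7)
5. 642.857ms @ 15/7 + 128.571ms (3/7)
6. 771.429ms @ 18/7 + 128.571ms (3/7)
7. 900.0ms @ 3 + 150.0ms (1/2)
8. 1050.0ms @ 7/2 + 150.0ms (1/2)
9. 1200.0ms @ 4 + 150.0ms (1/2)
10. 1350.0ms @ 9/2 + 225.0ms (3/4)
11. 1575.0ms @ 21/4 + 225.0ms (3/4)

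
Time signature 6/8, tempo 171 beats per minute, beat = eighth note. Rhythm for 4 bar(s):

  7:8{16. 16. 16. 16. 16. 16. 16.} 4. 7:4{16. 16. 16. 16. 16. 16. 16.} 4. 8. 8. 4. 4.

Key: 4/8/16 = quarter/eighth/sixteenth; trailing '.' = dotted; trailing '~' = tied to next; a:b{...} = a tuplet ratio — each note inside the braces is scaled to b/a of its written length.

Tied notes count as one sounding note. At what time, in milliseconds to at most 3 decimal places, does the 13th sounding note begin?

1. 0.0ms @ 0 + 300.752ms (6/7)
2. 300.752ms @ 6/7 + 300.752ms (6/7)
3. 601.504ms @ 12/7 + 300.752ms (6/7)
4. 902.256ms @ 18/7 + 300.752ms (6/7)
5. 1203.008ms @ 24/7 + 300.752ms (6/7)
6. 1503.759ms @ 30/7 + 300.752ms (6/7)
7. 1804.511ms @ 36/7 + 300.752ms (6/7)
8. 2105.263ms @ 6 + 1052.632ms (3)
9. 3157.895ms @ 9 + 150.376ms (3/7)
10. 3308.271ms @ 66/7 + 150.376ms (3/7)
11. 3458.647ms @ 69/7 + 150.376ms (3/7)
12. 3609.023ms @ 72/7 + 150.376ms (3/7)
13. 3759.398ms @ 75/7 + 150.376ms (3/7)
14. 3909.774ms @ 78/7 + 150.376ms (3/7)
15. 4060.15ms @ 81/7 + 150.376ms (3/7)
16. 4210.526ms @ 12 + 1052.632ms (3)
17. 5263.158ms @ 15 + 526.316ms (3/2)
18. 5789.474ms @ 33/2 + 526.316ms (3/2)
19. 6315.789ms @ 18 + 1052.632ms (3)
20. 7368.421ms @ 21 + 1052.632ms (3)

note 13 onset = 75/7b = 3759.398ms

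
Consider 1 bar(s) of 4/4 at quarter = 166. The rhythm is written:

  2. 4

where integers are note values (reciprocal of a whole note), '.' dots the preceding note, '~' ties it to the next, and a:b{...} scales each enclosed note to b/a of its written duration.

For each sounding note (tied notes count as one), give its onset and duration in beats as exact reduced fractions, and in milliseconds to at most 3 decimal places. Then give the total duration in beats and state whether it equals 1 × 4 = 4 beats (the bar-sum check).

1) 0.0ms=0b +1084.337ms=3b
2) 1084.337ms=3b +361.446ms=1b
Σ=4b of 4 (166bpm 4/4) — PASS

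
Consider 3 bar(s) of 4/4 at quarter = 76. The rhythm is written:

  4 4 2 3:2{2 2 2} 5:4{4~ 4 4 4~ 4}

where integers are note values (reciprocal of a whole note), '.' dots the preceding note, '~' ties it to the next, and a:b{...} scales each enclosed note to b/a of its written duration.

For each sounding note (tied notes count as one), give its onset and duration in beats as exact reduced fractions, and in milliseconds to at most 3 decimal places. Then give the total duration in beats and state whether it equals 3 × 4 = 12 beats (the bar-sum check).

1) 0.0ms=0b +789.474ms=1b
2) 789.474ms=1b +789.474ms=1b
3) 1578.947ms=2b +1578.947ms=2b
4) 3157.895ms=4b +1052.632ms=4/3b
5) 4210.526ms=16/3b +1052.632ms=4/3b
6) 5263.158ms=20/3b +1052.632ms=4/3b
7) 6315.789ms=8b +1263.158ms=8/5b
8) 7578.947ms=48/5b +631.579ms=4/5b
9) 8210.526ms=52/5b +1263.158ms=8/5b
Σ=12b of 12 (76bpm 4/4) — PASS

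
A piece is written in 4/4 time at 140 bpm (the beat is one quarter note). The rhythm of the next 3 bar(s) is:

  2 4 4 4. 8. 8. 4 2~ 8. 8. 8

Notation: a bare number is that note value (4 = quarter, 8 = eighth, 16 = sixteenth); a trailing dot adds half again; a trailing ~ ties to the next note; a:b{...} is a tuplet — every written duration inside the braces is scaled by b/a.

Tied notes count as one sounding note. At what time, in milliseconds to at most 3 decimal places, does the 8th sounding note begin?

note 8 onset = 8b = 3428.571ms

1. 0.0ms @ 0 + 857.143ms (2)
2. 857.143ms @ 2 + 428.571ms (1)
3. 1285.714ms @ 3 + 428.571ms (1)
4. 1714.286ms @ 4 + 642.857ms (3/2)
5. 2357.143ms @ 11/2 + 321.429ms (3/4)
6. 2678.571ms @ 25/4 + 321.429ms (3/4)
7. 3000.0ms @ 7 + 428.571ms (1)
8. 3428.571ms @ 8 + 1178.571ms (11/4)
9. 4607.143ms @ 43/4 + 321.429ms (3/4)
10. 4928.571ms @ 23/2 + 214.286ms (1/2)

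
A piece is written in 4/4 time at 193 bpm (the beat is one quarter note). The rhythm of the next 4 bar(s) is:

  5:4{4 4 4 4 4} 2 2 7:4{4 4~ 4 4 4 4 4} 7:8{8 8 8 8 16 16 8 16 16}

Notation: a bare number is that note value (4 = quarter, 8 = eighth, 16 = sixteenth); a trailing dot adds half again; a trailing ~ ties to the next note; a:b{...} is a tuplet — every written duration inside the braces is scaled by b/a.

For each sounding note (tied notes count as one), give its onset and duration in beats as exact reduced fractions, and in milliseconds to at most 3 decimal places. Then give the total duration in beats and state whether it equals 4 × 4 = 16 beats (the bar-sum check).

1) 0.0ms=0b +248.705ms=4/5b
2) 248.705ms=4/5b +248.705ms=4/5b
3) 497.409ms=8/5b +248.705ms=4/5b
4) 746.114ms=12/5b +248.705ms=4/5b
5) 994.819ms=16/5b +248.705ms=4/5b
6) 1243.523ms=4b +621.762ms=2b
7) 1865.285ms=6b +621.762ms=2b
8) 2487.047ms=8b +177.646ms=4/7b
9) 2664.693ms=60/7b +355.292ms=8/7b
10) 3019.985ms=68/7b +177.646ms=4/7b
11) 3197.631ms=72/7b +177.646ms=4/7b
12) 3375.278ms=76/7b +177.646ms=4/7b
13) 3552.924ms=80/7b +177.646ms=4/7b
14) 3730.57ms=12b +177.646ms=4/7b
15) 3908.216ms=88/7b +177.646ms=4/7b
16) 4085.862ms=92/7b +177.646ms=4/7b
17) 4263.509ms=96/7b +177.646ms=4/7b
18) 4441.155ms=100/7b +88.823ms=2/7b
19) 4529.978ms=102/7b +88.823ms=2/7b
20) 4618.801ms=104/7b +177.646ms=4/7b
21) 4796.447ms=108/7b +88.823ms=2/7b
22) 4885.27ms=110/7b +88.823ms=2/7b
Σ=16b of 16 (193bpm 4/4) — PASS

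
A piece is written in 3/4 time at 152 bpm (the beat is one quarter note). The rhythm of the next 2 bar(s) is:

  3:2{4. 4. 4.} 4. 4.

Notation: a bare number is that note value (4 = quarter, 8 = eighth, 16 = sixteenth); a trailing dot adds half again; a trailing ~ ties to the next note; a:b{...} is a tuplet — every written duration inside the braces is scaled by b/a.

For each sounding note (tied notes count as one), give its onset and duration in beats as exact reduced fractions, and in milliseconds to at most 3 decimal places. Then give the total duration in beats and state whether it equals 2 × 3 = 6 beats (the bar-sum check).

1) 0.0ms=0b +394.737ms=1b
2) 394.737ms=1b +394.737ms=1b
3) 789.474ms=2b +394.737ms=1b
4) 1184.211ms=3b +592.105ms=3/2b
5) 1776.316ms=9/2b +592.105ms=3/2b
Σ=6b of 6 (152bpm 3/4) — PASS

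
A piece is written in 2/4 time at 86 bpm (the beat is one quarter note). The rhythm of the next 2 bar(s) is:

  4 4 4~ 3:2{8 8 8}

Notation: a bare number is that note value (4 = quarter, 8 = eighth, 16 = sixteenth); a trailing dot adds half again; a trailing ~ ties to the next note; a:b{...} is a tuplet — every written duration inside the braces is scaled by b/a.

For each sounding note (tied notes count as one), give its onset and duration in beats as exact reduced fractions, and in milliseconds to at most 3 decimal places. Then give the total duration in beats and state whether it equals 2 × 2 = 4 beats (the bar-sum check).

1) 0.0ms=0b +697.674ms=1b
2) 697.674ms=1b +697.674ms=1b
3) 1395.349ms=2b +930.233ms=4/3b
4) 2325.581ms=10/3b +232.558ms=1/3b
5) 2558.14ms=11/3b +232.558ms=1/3b
Σ=4b of 4 (86bpm 2/4) — PASS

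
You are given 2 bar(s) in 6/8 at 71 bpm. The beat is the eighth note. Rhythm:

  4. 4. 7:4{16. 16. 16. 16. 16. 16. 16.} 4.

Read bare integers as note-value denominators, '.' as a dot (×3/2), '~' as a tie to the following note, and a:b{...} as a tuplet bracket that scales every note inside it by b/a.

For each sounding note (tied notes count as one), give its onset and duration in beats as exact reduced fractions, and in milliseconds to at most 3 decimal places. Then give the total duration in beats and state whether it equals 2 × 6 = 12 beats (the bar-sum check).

1) 0.0ms=0b +2535.211ms=3b
2) 2535.211ms=3b +2535.211ms=3b
3) 5070.423ms=6b +362.173ms=3/7b
4) 5432.596ms=45/7b +362.173ms=3/7b
5) 5794.769ms=48/7b +362.173ms=3/7b
6) 6156.942ms=51/7b +362.173ms=3/7b
7) 6519.115ms=54/7b +362.173ms=3/7b
8) 6881.288ms=57/7b +362.173ms=3/7b
9) 7243.461ms=60/7b +362.173ms=3/7b
10) 7605.634ms=9b +2535.211ms=3b
Σ=12b of 12 (71bpm 6/8) — PASS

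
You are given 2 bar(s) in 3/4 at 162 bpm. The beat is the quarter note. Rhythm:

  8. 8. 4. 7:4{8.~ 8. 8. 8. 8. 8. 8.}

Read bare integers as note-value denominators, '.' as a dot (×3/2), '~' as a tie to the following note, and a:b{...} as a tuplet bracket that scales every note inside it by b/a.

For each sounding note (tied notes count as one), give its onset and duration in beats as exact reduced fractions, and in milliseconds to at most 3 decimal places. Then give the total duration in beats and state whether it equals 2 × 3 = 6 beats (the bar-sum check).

1) 0.0ms=0b +277.778ms=3/4b
2) 277.778ms=3/4b +277.778ms=3/4b
3) 555.556ms=3/2b +555.556ms=3/2b
4) 1111.111ms=3b +317.46ms=6/7b
5) 1428.571ms=27/7b +158.73ms=3/7b
6) 1587.302ms=30/7b +158.73ms=3/7b
7) 1746.032ms=33/7b +158.73ms=3/7b
8) 1904.762ms=36/7b +158.73ms=3/7b
9) 2063.492ms=39/7b +158.73ms=3/7b
Σ=6b of 6 (162bpm 3/4) — PASS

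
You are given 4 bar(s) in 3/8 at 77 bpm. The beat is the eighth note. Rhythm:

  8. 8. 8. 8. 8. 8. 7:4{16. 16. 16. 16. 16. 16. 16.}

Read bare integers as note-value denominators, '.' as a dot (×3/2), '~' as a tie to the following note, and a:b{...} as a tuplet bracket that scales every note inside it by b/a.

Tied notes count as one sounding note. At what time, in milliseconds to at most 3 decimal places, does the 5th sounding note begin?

note 5 onset = 6b = 4675.325ms

1. 0.0ms @ 0 + 1168.831ms (3/2)
2. 1168.831ms @ 3/2 + 1168.831ms (3/2)
3. 2337.662ms @ 3 + 1168.831ms (3/2)
4. 3506.494ms @ 9/2 + 1168.831ms (3/2)
5. 4675.325ms @ 6 + 1168.831ms (3/2)
6. 5844.156ms @ 15/2 + 1168.831ms (3/2)
7. 7012.987ms @ 9 + 333.952ms (3/7)
8. 7346.939ms @ 66/7 + 333.952ms (3/7)
9. 7680.891ms @ 69/7 + 333.952ms (3/7)
10. 8014.842ms @ 72/7 + 333.952ms (3/7)
11. 8348.794ms @ 75/7 + 333.952ms (3/7)
12. 8682.746ms @ 78/7 + 333.952ms (3/7)
13. 9016.698ms @ 81/7 + 333.952ms (3/7)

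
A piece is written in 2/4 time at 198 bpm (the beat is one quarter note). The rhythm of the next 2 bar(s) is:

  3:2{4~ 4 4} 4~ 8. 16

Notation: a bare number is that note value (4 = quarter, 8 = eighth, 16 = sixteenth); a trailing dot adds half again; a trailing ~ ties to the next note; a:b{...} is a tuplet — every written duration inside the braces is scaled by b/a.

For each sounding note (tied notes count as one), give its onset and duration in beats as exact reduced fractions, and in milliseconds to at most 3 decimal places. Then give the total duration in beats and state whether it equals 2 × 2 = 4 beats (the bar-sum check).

1) 0.0ms=0b +404.04ms=4/3b
2) 404.04ms=4/3b +202.02ms=2/3b
3) 606.061ms=2b +530.303ms=7/4b
4) 1136.364ms=15/4b +75.758ms=1/4b
Σ=4b of 4 (198bpm 2/4) — PASS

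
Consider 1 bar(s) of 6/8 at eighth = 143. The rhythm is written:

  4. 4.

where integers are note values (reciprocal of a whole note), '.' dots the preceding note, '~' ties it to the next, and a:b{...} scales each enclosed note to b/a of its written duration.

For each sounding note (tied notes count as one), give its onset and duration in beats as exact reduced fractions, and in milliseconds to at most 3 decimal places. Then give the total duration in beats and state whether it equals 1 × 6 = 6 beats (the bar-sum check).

1) 0.0ms=0b +1258.741ms=3b
2) 1258.741ms=3b +1258.741ms=3b
Σ=6b of 6 (143bpm 6/8) — PASS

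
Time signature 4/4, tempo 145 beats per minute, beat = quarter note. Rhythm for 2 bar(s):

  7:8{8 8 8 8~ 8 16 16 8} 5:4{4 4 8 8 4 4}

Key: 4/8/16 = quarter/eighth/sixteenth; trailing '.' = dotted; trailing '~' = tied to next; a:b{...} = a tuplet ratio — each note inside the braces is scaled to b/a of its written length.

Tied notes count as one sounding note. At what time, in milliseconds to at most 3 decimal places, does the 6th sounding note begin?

note 6 onset = 22/7b = 1300.493ms

1. 0.0ms @ 0 + 236.453ms (4/7)
2. 236.453ms @ 4/7 + 236.453ms (4/7)
3. 472.906ms @ 8/7 + 236.453ms (4/7)
4. 709.36ms @ 12/7 + 472.906ms (8/7)
5. 1182.266ms @ 20/7 + 118.227ms (2/7)
6. 1300.493ms @ 22/7 + 118.227ms (2/7)
7. 1418.719ms @ 24/7 + 236.453ms (4/7)
8. 1655.172ms @ 4 + 331.034ms (4/5)
9. 1986.207ms @ 24/5 + 331.034ms (4/5)
10. 2317.241ms @ 28/5 + 165.517ms (2/5)
11. 2482.759ms @ 6 + 165.517ms (2/5)
12. 2648.276ms @ 32/5 + 331.034ms (4/5)
13. 2979.31ms @ 36/5 + 331.034ms (4/5)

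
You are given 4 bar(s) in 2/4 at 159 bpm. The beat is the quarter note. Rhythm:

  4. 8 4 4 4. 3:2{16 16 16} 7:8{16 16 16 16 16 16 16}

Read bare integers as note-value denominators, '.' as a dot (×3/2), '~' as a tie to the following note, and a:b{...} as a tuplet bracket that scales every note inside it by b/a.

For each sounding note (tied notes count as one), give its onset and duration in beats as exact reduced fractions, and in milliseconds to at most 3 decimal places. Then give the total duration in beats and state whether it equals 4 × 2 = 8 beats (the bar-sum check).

1) 0.0ms=0b +566.038ms=3/2b
2) 566.038ms=3/2b +188.679ms=1/2b
3) 754.717ms=2b +377.358ms=1b
4) 1132.075ms=3b +377.358ms=1b
5) 1509.434ms=4b +566.038ms=3/2b
6) 2075.472ms=11/2b +62.893ms=1/6b
7) 2138.365ms=17/3b +62.893ms=1/6b
8) 2201.258ms=35/6b +62.893ms=1/6b
9) 2264.151ms=6b +107.817ms=2/7b
10) 2371.968ms=44/7b +107.817ms=2/7b
11) 2479.784ms=46/7b +107.817ms=2/7b
12) 2587.601ms=48/7b +107.817ms=2/7b
13) 2695.418ms=50/7b +107.817ms=2/7b
14) 2803.235ms=52/7b +107.817ms=2/7b
15) 2911.051ms=54/7b +107.817ms=2/7b
Σ=8b of 8 (159bpm 2/4) — PASS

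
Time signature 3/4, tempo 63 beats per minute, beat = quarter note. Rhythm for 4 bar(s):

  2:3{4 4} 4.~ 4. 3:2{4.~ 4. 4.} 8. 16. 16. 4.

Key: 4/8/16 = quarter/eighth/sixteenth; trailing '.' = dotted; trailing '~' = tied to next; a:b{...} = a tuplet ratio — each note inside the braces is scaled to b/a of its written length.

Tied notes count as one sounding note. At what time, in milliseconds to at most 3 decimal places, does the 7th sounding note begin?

note 7 onset = 39/4b = 9285.714ms

1. 0.0ms @ 0 + 1428.571ms (3/2)
2. 1428.571ms @ 3/2 + 1428.571ms (3/2)
3. 2857.143ms @ 3 + 2857.143ms (3)
4. 5714.286ms @ 6 + 1904.762ms (2)
5. 7619.048ms @ 8 + 952.381ms (1)
6. 8571.429ms @ 9 + 714.286ms (3/4)
7. 9285.714ms @ 39/4 + 357.143ms (3/8)
8. 9642.857ms @ 81/8 + 357.143ms (3/8)
9. 10000.0ms @ 21/2 + 1428.571ms (3/2)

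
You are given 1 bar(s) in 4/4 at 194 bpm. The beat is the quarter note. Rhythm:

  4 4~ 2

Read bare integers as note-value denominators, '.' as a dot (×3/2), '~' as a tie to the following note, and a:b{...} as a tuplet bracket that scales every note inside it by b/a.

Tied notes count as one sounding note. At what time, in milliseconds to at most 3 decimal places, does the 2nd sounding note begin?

1. 0.0ms @ 0 + 309.278ms (1)
2. 309.278ms @ 1 + 927.835ms (3)

note 2 onset = 1b = 309.278ms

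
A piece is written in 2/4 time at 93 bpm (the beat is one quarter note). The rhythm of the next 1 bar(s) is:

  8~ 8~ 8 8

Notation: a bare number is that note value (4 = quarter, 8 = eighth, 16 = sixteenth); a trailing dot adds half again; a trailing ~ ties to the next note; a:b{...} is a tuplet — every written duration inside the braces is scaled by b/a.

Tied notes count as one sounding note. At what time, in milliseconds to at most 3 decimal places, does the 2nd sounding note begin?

1. 0.0ms @ 0 + 967.742ms (3/2)
2. 967.742ms @ 3/2 + 322.581ms (1/2)

note 2 onset = 3/2b = 967.742ms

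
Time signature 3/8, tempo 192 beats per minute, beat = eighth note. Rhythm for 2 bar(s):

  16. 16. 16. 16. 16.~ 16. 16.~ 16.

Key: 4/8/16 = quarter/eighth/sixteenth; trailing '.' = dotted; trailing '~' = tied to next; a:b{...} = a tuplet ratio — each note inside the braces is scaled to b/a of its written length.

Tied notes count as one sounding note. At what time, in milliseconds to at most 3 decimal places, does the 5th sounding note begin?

1. 0.0ms @ 0 + 234.375ms (3/4)
2. 234.375ms @ 3/4 + 234.375ms (3/4)
3. 468.75ms @ 3/2 + 234.375ms (3/4)
4. 703.125ms @ 9/4 + 234.375ms (3/4)
5. 937.5ms @ 3 + 468.75ms (3/2)
6. 1406.25ms @ 9/2 + 468.75ms (3/2)

note 5 onset = 3b = 937.5ms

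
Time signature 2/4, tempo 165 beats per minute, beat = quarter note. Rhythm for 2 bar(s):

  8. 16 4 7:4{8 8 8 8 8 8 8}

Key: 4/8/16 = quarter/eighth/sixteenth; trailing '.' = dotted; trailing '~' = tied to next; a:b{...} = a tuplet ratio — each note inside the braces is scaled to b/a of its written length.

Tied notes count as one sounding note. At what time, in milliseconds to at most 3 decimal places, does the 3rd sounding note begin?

note 3 onset = 1b = 363.636ms

1. 0.0ms @ 0 + 272.727ms (3/4)
2. 272.727ms @ 3/4 + 90.909ms (1/4)
3. 363.636ms @ 1 + 363.636ms (1)
4. 727.273ms @ 2 + 103.896ms (2/7)
5. 831.169ms @ 16/7 + 103.896ms (2/7)
6. 935.065ms @ 18/7 + 103.896ms (2/7)
7. 1038.961ms @ 20/7 + 103.896ms (2/7)
8. 1142.857ms @ 22/7 + 103.896ms (2/7)
9. 1246.753ms @ 24/7 + 103.896ms (2/7)
10. 1350.649ms @ 26/7 + 103.896ms (2/7)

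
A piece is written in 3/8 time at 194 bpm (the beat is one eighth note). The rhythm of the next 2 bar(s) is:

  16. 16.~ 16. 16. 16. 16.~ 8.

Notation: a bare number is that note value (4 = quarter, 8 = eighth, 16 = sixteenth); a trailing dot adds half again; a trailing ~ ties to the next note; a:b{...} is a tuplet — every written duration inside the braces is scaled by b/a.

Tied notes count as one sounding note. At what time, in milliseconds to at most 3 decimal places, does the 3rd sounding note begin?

note 3 onset = 9/4b = 695.876ms

1. 0.0ms @ 0 + 231.959ms (3/4)
2. 231.959ms @ 3/4 + 463.918ms (3/2)
3. 695.876ms @ 9/4 + 231.959ms (3/4)
4. 927.835ms @ 3 + 231.959ms (3/4)
5. 1159.794ms @ 15/4 + 695.876ms (9/4)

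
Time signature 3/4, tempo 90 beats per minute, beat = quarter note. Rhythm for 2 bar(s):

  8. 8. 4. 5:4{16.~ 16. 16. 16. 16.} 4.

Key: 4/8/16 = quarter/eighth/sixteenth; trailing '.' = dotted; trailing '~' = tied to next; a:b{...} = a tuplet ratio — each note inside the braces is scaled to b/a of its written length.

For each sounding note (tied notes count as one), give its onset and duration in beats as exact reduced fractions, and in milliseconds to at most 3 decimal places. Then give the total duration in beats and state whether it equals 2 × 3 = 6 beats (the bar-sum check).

1) 0.0ms=0b +500.0ms=3/4b
2) 500.0ms=3/4b +500.0ms=3/4b
3) 1000.0ms=3/2b +1000.0ms=3/2b
4) 2000.0ms=3b +400.0ms=3/5b
5) 2400.0ms=18/5b +200.0ms=3/10b
6) 2600.0ms=39/10b +200.0ms=3/10b
7) 2800.0ms=21/5b +200.0ms=3/10b
8) 3000.0ms=9/2b +1000.0ms=3/2b
Σ=6b of 6 (90bpm 3/4) — PASS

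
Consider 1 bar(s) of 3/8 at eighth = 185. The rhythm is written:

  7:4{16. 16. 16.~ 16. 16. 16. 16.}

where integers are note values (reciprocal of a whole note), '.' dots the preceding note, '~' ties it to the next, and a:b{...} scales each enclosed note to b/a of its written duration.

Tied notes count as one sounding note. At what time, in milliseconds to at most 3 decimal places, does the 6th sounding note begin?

note 6 onset = 18/7b = 833.977ms

1. 0.0ms @ 0 + 138.996ms (3/7)
2. 138.996ms @ 3/7 + 138.996ms (3/7)
3. 277.992ms @ 6/7 + 277.992ms (6/7)
4. 555.985ms @ 12/7 + 138.996ms (3/7)
5. 694.981ms @ 15/7 + 138.996ms (3/7)
6. 833.977ms @ 18/7 + 138.996ms (3/7)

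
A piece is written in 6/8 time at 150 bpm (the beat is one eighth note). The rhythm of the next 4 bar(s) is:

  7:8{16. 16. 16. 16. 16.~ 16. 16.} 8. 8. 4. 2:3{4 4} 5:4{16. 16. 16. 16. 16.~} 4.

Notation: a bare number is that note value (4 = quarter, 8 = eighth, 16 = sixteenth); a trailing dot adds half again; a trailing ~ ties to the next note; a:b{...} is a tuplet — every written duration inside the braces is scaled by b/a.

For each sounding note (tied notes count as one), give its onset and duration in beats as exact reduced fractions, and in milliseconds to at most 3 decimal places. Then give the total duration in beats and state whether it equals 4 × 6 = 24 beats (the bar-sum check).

1) 0.0ms=0b +342.857ms=6/7b
2) 342.857ms=6/7b +342.857ms=6/7b
3) 685.714ms=12/7b +342.857ms=6/7b
4) 1028.571ms=18/7b +342.857ms=6/7b
5) 1371.429ms=24/7b +685.714ms=12/7b
6) 2057.143ms=36/7b +342.857ms=6/7b
7) 2400.0ms=6b +600.0ms=3/2b
8) 3000.0ms=15/2b +600.0ms=3/2b
9) 3600.0ms=9b +1200.0ms=3b
10) 4800.0ms=12b +1200.0ms=3b
11) 6000.0ms=15b +1200.0ms=3b
12) 7200.0ms=18b +240.0ms=3/5b
13) 7440.0ms=93/5b +240.0ms=3/5b
14) 7680.0ms=96/5b +240.0ms=3/5b
15) 7920.0ms=99/5b +240.0ms=3/5b
16) 8160.0ms=102/5b +1440.0ms=18/5b
Σ=24b of 24 (150bpm 6/8) — PASS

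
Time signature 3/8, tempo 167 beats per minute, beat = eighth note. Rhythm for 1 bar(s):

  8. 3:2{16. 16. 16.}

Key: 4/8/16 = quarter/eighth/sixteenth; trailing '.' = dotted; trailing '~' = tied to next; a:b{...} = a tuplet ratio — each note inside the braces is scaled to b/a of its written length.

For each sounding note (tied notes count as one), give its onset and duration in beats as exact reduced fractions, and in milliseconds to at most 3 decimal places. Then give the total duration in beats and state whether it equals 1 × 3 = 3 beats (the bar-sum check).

1) 0.0ms=0b +538.922ms=3/2b
2) 538.922ms=3/2b +179.641ms=1/2b
3) 718.563ms=2b +179.641ms=1/2b
4) 898.204ms=5/2b +179.641ms=1/2b
Σ=3b of 3 (167bpm 3/8) — PASS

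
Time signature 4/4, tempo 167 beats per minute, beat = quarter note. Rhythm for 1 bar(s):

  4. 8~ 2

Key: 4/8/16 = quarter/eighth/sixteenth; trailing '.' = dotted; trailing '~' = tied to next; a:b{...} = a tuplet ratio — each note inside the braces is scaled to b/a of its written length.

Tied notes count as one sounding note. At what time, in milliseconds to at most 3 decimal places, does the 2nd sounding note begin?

note 2 onset = 3/2b = 538.922ms

1. 0.0ms @ 0 + 538.922ms (3/2)
2. 538.922ms @ 3/2 + 898.204ms (5/2)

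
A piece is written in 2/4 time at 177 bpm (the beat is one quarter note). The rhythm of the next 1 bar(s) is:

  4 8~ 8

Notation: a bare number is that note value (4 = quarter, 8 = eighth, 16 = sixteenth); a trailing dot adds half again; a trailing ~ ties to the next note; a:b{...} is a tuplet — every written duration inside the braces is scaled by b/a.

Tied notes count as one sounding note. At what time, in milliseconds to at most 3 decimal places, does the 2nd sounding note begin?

note 2 onset = 1b = 338.983ms

1. 0.0ms @ 0 + 338.983ms (1)
2. 338.983ms @ 1 + 338.983ms (1)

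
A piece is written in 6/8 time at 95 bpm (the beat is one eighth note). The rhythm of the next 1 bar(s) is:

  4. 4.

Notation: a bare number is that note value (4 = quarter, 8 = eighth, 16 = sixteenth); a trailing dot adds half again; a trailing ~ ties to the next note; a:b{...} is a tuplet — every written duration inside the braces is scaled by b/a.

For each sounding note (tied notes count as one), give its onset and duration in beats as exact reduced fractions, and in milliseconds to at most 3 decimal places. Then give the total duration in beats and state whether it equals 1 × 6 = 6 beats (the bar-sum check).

1) 0.0ms=0b +1894.737ms=3b
2) 1894.737ms=3b +1894.737ms=3b
Σ=6b of 6 (95bpm 6/8) — PASS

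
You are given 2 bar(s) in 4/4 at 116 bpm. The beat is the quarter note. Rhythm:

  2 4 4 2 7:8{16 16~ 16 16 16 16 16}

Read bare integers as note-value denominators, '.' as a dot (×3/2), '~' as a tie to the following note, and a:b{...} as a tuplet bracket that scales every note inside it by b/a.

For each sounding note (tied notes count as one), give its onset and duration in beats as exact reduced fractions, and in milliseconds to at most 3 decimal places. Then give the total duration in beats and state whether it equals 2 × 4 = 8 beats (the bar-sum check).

1) 0.0ms=0b +1034.483ms=2b
2) 1034.483ms=2b +517.241ms=1b
3) 1551.724ms=3b +517.241ms=1b
4) 2068.966ms=4b +1034.483ms=2b
5) 3103.448ms=6b +147.783ms=2/7b
6) 3251.232ms=44/7b +295.567ms=4/7b
7) 3546.798ms=48/7b +147.783ms=2/7b
8) 3694.581ms=50/7b +147.783ms=2/7b
9) 3842.365ms=52/7b +147.783ms=2/7b
10) 3990.148ms=54/7b +147.783ms=2/7b
Σ=8b of 8 (116bpm 4/4) — PASS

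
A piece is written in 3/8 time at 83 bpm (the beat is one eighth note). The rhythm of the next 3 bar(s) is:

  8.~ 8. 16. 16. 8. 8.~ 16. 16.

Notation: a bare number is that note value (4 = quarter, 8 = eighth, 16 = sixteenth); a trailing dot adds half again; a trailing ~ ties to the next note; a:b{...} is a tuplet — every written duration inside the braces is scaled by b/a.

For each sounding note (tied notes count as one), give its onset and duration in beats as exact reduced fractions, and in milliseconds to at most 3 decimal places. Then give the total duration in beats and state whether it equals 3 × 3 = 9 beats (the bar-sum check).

1) 0.0ms=0b +2168.675ms=3b
2) 2168.675ms=3b +542.169ms=3/4b
3) 2710.843ms=15/4b +542.169ms=3/4b
4) 3253.012ms=9/2b +1084.337ms=3/2b
5) 4337.349ms=6b +1626.506ms=9/4b
6) 5963.855ms=33/4b +542.169ms=3/4b
Σ=9b of 9 (83bpm 3/8) — PASS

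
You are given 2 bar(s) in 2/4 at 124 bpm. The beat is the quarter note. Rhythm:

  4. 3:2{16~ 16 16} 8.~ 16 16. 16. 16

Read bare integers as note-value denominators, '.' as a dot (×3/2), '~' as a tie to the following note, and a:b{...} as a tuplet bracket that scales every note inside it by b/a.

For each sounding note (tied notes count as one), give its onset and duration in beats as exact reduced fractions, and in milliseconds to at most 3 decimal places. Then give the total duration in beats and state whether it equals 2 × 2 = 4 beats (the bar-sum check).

1) 0.0ms=0b +725.806ms=3/2b
2) 725.806ms=3/2b +161.29ms=1/3b
3) 887.097ms=11/6b +80.645ms=1/6b
4) 967.742ms=2b +483.871ms=1b
5) 1451.613ms=3b +181.452ms=3/8b
6) 1633.065ms=27/8b +181.452ms=3/8b
7) 1814.516ms=15/4b +120.968ms=1/4b
Σ=4b of 4 (124bpm 2/4) — PASS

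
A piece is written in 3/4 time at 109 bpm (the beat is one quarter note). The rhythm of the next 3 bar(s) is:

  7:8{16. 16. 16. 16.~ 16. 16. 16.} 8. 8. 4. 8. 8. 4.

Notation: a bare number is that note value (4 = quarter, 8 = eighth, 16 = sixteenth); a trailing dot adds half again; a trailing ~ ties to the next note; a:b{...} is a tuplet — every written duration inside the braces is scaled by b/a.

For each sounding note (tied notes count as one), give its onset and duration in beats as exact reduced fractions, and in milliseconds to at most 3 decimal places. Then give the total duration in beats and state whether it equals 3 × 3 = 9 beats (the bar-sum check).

1) 0.0ms=0b +235.911ms=3/7b
2) 235.911ms=3/7b +235.911ms=3/7b
3) 471.822ms=6/7b +235.911ms=3/7b
4) 707.733ms=9/7b +471.822ms=6/7b
5) 1179.554ms=15/7b +235.911ms=3/7b
6) 1415.465ms=18/7b +235.911ms=3/7b
7) 1651.376ms=3b +412.844ms=3/4b
8) 2064.22ms=15/4b +412.844ms=3/4b
9) 2477.064ms=9/2b +825.688ms=3/2b
10) 3302.752ms=6b +412.844ms=3/4b
11) 3715.596ms=27/4b +412.844ms=3/4b
12) 4128.44ms=15/2b +825.688ms=3/2b
Σ=9b of 9 (109bpm 3/4) — PASS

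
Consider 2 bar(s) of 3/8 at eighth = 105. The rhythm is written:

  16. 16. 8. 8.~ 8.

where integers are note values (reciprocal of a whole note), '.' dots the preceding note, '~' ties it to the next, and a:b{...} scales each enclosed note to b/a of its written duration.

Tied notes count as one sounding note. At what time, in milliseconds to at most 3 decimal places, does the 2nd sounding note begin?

1. 0.0ms @ 0 + 428.571ms (3/4)
2. 428.571ms @ 3/4 + 428.571ms (3/4)
3. 857.143ms @ 3/2 + 857.143ms (3/2)
4. 1714.286ms @ 3 + 1714.286ms (3)

note 2 onset = 3/4b = 428.571ms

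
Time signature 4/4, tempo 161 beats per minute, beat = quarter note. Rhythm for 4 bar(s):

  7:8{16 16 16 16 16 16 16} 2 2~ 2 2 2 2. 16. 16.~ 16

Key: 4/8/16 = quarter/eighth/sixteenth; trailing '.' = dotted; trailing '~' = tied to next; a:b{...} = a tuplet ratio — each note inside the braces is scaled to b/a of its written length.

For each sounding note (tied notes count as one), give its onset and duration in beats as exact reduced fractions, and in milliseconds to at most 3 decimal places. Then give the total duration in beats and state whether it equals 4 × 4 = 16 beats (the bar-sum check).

1) 0.0ms=0b +106.477ms=2/7b
2) 106.477ms=2/7b +106.477ms=2/7b
3) 212.955ms=4/7b +106.477ms=2/7b
4) 319.432ms=6/7b +106.477ms=2/7b
5) 425.909ms=8/7b +106.477ms=2/7b
6) 532.387ms=10/7b +106.477ms=2/7b
7) 638.864ms=12/7b +106.477ms=2/7b
8) 745.342ms=2b +745.342ms=2b
9) 1490.683ms=4b +1490.683ms=4b
10) 2981.366ms=8b +745.342ms=2b
11) 3726.708ms=10b +745.342ms=2b
12) 4472.05ms=12b +1118.012ms=3b
13) 5590.062ms=15b +139.752ms=3/8b
14) 5729.814ms=123/8b +232.919ms=5/8b
Σ=16b of 16 (161bpm 4/4) — PASS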